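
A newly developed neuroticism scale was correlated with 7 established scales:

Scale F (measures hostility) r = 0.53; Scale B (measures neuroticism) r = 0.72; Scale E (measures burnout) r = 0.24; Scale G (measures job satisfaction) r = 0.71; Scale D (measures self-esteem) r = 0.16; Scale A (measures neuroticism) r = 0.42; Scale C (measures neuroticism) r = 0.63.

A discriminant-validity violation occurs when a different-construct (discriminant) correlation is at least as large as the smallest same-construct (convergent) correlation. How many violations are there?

2

Convergent (same construct = neuroticism): Scale B, Scale A, Scale C.
Smallest convergent = 0.42. Discriminant values: 0.53, 0.24, 0.71, 0.16; count ≥ 0.42 → 2.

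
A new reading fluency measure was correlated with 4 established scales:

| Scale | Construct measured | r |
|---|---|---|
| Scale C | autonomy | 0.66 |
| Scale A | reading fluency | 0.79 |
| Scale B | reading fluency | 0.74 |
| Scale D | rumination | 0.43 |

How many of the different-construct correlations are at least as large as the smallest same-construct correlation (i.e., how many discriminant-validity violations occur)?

0

Convergent (same construct = reading fluency): Scale A, Scale B.
Smallest convergent = 0.74. Discriminant values: 0.66, 0.43; count ≥ 0.74 → 0.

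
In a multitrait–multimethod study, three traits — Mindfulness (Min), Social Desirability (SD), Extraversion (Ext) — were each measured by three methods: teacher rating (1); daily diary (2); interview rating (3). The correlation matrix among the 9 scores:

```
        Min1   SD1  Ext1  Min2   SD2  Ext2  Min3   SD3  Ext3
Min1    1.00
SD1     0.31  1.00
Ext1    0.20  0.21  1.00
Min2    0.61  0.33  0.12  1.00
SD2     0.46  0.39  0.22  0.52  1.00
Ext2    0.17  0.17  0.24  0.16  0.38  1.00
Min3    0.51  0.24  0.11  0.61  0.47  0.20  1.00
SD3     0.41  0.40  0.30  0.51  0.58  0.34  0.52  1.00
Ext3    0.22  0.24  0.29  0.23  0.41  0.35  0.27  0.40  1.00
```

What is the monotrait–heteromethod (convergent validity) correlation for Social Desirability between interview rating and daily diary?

0.58

Same trait (SD), different methods: r(SD3, SD2) = 0.58.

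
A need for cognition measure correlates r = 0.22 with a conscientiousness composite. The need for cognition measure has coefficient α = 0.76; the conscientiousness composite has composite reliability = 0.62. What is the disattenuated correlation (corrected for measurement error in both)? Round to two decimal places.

0.32

r_true = r_obs / √(r_xx · r_yy) = 0.22 / √(0.76 × 0.62) = 0.22 / √0.4712 = 0.22 / 0.6864 ≈ 0.32.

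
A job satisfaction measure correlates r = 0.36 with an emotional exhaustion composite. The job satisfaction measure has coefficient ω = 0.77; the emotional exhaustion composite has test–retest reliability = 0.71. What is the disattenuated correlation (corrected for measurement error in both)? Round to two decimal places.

r_true = r_obs / √(r_xx · r_yy) = 0.36 / √(0.77 × 0.71) = 0.36 / √0.5467 = 0.36 / 0.7394 ≈ 0.49.

0.49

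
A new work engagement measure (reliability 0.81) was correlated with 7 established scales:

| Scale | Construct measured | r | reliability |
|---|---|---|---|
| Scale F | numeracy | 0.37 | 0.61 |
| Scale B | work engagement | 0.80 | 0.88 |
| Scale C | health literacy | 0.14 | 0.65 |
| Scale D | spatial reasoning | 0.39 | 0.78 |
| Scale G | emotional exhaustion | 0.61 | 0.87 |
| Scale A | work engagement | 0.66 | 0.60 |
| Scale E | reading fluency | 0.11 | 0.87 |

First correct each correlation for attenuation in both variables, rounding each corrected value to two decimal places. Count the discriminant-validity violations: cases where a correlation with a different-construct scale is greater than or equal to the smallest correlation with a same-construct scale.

Disattenuated r (r / √(r_scale · r_new)):
  Scale F (disc): 0.37 / √(0.61·0.81) = 0.53
  Scale B (conv): 0.80 / √(0.88·0.81) = 0.95
  Scale C (disc): 0.14 / √(0.65·0.81) = 0.19
  Scale D (disc): 0.39 / √(0.78·0.81) = 0.49
  Scale G (disc): 0.61 / √(0.87·0.81) = 0.73
  Scale A (conv): 0.66 / √(0.60·0.81) = 0.95
  Scale E (disc): 0.11 / √(0.87·0.81) = 0.13
Smallest convergent = 0.95. Discriminant values: 0.53, 0.19, 0.49, 0.73, 0.13; count ≥ 0.95 → 0.

0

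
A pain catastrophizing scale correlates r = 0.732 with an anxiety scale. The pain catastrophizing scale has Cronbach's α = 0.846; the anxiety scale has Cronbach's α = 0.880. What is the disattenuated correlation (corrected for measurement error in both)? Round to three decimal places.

0.848

r_true = r_obs / √(r_xx · r_yy) = 0.732 / √(0.846 × 0.880) = 0.732 / √0.744480 = 0.732 / 0.8628 ≈ 0.848.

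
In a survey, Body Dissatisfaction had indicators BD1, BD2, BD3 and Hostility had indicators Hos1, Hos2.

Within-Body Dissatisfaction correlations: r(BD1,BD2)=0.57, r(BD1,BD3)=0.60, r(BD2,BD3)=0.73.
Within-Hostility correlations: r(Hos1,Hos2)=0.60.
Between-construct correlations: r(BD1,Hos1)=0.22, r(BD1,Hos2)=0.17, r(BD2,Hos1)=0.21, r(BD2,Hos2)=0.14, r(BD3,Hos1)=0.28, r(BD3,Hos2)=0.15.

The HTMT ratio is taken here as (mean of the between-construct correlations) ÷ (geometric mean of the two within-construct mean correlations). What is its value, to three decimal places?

Mean between = 1.17/6 = 0.1950.
Mean within-BD = 1.90/3 = 0.6333; mean within-Hos = 0.60/1 = 0.6000.
Geometric mean = √(0.6333 × 0.6000) = 0.6164.
HTMT = 0.1950 / 0.6164 = 0.316.

0.316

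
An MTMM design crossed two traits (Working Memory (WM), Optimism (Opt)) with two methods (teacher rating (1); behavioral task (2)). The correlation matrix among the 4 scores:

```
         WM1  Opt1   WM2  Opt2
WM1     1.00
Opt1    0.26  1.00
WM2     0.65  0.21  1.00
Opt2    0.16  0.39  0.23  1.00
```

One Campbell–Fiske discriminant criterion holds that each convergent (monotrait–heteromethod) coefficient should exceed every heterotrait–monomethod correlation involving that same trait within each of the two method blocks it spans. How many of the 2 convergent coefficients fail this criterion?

Convergent coefficients and their comparison sets:
WM (methods 1·2): 0.65 vs {0.26, 0.23} → pass.
Opt (methods 1·2): 0.39 vs {0.26, 0.23} → pass.
0 of 2 fail.

0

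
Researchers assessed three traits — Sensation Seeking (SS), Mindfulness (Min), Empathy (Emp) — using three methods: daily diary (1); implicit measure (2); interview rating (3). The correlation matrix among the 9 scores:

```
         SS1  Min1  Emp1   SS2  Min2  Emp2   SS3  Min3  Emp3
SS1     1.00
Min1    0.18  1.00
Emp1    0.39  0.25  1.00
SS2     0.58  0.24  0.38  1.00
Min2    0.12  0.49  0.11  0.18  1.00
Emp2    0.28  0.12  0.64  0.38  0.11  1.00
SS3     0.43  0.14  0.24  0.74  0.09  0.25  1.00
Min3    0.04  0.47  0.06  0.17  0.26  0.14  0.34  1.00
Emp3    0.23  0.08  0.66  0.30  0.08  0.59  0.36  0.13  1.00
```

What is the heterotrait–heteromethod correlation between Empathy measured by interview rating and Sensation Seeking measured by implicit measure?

0.30

Different traits and methods: r(Emp3, SS2) = 0.30.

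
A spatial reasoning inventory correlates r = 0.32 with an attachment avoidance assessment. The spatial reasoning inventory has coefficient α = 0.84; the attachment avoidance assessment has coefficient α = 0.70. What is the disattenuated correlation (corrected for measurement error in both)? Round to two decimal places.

r_true = r_obs / √(r_xx · r_yy) = 0.32 / √(0.84 × 0.70) = 0.32 / √0.5880 = 0.32 / 0.7668 ≈ 0.42.

0.42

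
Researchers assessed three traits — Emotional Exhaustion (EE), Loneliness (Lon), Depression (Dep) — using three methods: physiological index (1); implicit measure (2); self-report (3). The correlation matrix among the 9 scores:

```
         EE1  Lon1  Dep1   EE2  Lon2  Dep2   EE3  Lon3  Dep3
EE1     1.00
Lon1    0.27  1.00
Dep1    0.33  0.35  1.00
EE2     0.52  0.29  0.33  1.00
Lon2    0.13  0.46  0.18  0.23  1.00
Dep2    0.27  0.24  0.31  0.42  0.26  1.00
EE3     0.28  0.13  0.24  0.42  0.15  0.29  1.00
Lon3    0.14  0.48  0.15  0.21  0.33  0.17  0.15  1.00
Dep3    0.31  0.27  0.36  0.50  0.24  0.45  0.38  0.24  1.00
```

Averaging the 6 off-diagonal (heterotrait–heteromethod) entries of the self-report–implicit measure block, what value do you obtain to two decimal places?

0.26

HTHM values (method 3 × method 2): 0.15, 0.29, 0.21, 0.17, 0.50, 0.24; mean = 1.56/6 = 0.26.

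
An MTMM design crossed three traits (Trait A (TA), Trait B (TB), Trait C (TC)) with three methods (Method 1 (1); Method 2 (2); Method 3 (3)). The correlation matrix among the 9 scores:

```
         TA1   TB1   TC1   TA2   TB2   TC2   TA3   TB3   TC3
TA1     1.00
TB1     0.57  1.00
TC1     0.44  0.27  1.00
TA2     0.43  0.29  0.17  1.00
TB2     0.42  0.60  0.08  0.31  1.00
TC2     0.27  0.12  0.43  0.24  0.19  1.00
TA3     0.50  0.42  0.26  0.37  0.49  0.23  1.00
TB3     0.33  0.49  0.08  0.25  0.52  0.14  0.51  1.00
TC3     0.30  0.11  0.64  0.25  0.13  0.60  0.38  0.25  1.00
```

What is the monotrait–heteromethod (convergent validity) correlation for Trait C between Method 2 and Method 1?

0.43

Same trait (TC), different methods: r(TC2, TC1) = 0.43.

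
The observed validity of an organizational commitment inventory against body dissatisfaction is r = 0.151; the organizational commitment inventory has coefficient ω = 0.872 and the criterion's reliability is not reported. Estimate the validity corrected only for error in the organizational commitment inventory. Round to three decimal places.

0.162

Single correction: r_c = r_obs / √r_xx = 0.151 / √0.872 = 0.151 / 0.9338 ≈ 0.162.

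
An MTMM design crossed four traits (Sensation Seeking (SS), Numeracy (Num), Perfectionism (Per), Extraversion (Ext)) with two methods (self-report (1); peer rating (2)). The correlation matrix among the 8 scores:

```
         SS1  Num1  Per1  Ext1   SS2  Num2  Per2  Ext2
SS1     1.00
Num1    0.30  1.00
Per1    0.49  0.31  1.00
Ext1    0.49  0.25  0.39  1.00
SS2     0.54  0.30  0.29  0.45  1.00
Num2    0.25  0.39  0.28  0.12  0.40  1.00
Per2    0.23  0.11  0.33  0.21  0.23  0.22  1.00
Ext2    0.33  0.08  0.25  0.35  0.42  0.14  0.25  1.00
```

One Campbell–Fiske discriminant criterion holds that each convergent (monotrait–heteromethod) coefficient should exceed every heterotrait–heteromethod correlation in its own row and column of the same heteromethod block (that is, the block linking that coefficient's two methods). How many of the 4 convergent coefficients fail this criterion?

Each convergent coefficient versus the relevant comparison correlations:
SS (methods 1·2): 0.54 vs {0.25, 0.30, 0.23, 0.29, 0.33, 0.45} → pass.
Num (methods 1·2): 0.39 vs {0.30, 0.25, 0.11, 0.28, 0.08, 0.12} → pass.
Per (methods 1·2): 0.33 vs {0.29, 0.23, 0.28, 0.11, 0.25, 0.21} → pass.
Ext (methods 1·2): 0.35 vs {0.45, 0.33, 0.12, 0.08, 0.21, 0.25} → fail.
1 of 4 fail.

1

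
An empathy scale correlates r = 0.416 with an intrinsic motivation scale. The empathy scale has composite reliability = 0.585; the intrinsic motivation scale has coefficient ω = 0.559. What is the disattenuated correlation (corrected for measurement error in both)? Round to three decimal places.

r_true = r_obs / √(r_xx · r_yy) = 0.416 / √(0.585 × 0.559) = 0.416 / √0.327015 = 0.416 / 0.5719 ≈ 0.727.

0.727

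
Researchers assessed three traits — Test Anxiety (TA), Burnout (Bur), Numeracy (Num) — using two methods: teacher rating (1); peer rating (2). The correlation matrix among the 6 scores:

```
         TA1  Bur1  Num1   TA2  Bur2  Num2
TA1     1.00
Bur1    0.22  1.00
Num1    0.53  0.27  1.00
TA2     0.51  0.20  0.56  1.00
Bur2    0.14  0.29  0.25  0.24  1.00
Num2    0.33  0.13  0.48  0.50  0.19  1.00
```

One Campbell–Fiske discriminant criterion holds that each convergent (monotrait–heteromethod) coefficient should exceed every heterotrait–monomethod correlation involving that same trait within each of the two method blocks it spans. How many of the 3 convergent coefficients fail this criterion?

Checking each validity diagonal entry against its comparison values:
TA (methods 1·2): 0.51 vs {0.22, 0.24, 0.53, 0.50} → fail.
Bur (methods 1·2): 0.29 vs {0.22, 0.24, 0.27, 0.19} → pass.
Num (methods 1·2): 0.48 vs {0.53, 0.50, 0.27, 0.19} → fail.
2 of 3 fail.

2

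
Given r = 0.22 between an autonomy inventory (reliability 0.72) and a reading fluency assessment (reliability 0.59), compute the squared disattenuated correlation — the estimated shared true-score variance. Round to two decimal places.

0.11

Disattenuated r = 0.22 / √(0.72 × 0.59) = 0.22 / 0.6518 = 0.3375.
Shared true-score variance = 0.3375² = 0.1139 ≈ 0.11.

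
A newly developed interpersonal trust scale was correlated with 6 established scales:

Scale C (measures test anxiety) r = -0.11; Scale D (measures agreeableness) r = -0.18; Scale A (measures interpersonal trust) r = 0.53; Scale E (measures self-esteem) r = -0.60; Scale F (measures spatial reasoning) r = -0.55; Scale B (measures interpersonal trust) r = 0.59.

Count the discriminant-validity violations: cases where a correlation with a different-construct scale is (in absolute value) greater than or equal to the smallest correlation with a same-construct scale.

2

Convergent (same construct = interpersonal trust): Scale A, Scale B.
Smallest convergent = 0.53. Discriminant |r|: 0.11, 0.18, 0.60, 0.55; count ≥ 0.53 → 2.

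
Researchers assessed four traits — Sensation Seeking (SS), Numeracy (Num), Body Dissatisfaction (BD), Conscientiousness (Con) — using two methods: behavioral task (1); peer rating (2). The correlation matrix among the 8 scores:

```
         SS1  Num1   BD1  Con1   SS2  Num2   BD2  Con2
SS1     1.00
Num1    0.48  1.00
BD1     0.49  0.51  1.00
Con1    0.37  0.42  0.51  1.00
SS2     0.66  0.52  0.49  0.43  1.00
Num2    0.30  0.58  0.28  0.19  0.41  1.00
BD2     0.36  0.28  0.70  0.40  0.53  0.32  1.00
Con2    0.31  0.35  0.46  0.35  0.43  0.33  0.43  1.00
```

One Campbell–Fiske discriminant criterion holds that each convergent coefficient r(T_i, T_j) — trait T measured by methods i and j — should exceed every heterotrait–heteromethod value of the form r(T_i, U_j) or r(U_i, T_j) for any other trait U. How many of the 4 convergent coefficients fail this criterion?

Convergent coefficients and their comparison sets:
SS (methods 1·2): 0.66 vs {0.30, 0.52, 0.36, 0.49, 0.31, 0.43} → pass.
Num (methods 1·2): 0.58 vs {0.52, 0.30, 0.28, 0.28, 0.35, 0.19} → pass.
BD (methods 1·2): 0.70 vs {0.49, 0.36, 0.28, 0.28, 0.46, 0.40} → pass.
Con (methods 1·2): 0.35 vs {0.43, 0.31, 0.19, 0.35, 0.40, 0.46} → fail.
1 of 4 fail.

1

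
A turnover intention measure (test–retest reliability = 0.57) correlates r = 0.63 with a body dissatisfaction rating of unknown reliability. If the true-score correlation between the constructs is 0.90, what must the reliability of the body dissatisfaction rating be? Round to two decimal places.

0.86

r_true = r_obs / √(r_xx · r_yy) ⇒ 0.90 = 0.63 / √(0.57 · r_yy).
√(0.57 · r_yy) = 0.63 / 0.90 = 0.7000; 0.57 · r_yy = 0.4900; r_yy = 0.4900 / 0.57 ≈ 0.86.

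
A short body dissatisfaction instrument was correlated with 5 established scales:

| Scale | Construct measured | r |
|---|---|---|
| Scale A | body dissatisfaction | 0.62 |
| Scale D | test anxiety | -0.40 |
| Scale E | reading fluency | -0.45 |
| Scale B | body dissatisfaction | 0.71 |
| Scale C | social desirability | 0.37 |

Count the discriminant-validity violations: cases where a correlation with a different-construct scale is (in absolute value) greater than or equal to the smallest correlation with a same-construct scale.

0

Convergent (same construct = body dissatisfaction): Scale A, Scale B.
Smallest convergent = 0.62. Discriminant |r|: 0.40, 0.45, 0.37; count ≥ 0.62 → 0.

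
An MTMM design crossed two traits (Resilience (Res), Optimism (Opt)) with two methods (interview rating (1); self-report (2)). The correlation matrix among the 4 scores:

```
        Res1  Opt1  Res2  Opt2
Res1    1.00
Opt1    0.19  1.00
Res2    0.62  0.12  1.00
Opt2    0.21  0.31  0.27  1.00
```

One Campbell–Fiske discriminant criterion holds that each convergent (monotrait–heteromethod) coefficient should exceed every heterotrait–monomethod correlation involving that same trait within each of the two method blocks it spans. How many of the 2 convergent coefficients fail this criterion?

0

Convergent coefficients and their comparison sets:
Res (methods 1·2): 0.62 vs {0.19, 0.27} → pass.
Opt (methods 1·2): 0.31 vs {0.19, 0.27} → pass.
0 of 2 fail.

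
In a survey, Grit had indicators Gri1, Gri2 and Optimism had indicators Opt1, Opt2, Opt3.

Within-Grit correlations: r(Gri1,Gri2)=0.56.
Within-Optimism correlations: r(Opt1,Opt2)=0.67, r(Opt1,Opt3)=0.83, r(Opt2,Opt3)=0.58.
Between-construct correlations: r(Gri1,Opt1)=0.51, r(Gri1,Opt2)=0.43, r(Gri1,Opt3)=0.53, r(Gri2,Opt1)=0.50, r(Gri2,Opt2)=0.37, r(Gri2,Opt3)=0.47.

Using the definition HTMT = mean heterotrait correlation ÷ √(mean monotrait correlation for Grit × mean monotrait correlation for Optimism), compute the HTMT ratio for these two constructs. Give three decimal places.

0.752

Between-construct mean = 2.81/6 = 0.4683.
Mean within-Gri = 0.56/1 = 0.5600; mean within-Opt = 2.08/3 = 0.6933.
Geometric mean = √(0.5600 × 0.6933) = 0.6231.
HTMT = 0.4683 / 0.6231 = 0.752.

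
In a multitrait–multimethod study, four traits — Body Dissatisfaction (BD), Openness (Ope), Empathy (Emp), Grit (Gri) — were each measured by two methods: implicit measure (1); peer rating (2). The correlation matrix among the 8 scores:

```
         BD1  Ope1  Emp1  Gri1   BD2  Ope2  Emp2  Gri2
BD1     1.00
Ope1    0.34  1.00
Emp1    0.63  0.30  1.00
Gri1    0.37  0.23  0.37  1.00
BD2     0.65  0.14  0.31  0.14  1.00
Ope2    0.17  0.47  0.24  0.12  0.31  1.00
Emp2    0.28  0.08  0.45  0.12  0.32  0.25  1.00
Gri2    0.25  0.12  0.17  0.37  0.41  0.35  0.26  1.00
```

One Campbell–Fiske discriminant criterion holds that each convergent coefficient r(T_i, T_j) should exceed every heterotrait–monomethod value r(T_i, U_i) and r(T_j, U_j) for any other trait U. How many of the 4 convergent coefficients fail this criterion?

2

Convergent coefficients and their comparison sets:
BD (methods 1·2): 0.65 vs {0.34, 0.31, 0.63, 0.32, 0.37, 0.41} → pass.
Ope (methods 1·2): 0.47 vs {0.34, 0.31, 0.30, 0.25, 0.23, 0.35} → pass.
Emp (methods 1·2): 0.45 vs {0.63, 0.32, 0.30, 0.25, 0.37, 0.26} → fail.
Gri (methods 1·2): 0.37 vs {0.37, 0.41, 0.23, 0.35, 0.37, 0.26} → fail.
2 of 4 fail.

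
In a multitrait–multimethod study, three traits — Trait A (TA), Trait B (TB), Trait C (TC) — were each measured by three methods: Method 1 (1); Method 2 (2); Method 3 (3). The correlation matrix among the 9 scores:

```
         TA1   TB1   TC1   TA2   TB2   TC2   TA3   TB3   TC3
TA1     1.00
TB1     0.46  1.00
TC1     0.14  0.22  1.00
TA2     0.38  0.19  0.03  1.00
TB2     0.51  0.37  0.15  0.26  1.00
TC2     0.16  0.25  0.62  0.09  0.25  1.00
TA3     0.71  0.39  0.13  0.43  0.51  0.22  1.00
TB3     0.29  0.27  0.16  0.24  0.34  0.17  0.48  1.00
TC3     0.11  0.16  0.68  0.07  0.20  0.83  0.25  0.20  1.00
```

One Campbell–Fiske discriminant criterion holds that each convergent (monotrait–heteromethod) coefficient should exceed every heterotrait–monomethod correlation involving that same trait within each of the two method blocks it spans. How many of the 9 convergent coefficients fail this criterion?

Checking each validity diagonal entry against its comparison values:
TA (methods 1·2): 0.38 vs {0.46, 0.26, 0.14, 0.09} → fail.
TA (methods 1·3): 0.71 vs {0.46, 0.48, 0.14, 0.25} → pass.
TA (methods 2·3): 0.43 vs {0.26, 0.48, 0.09, 0.25} → fail.
TB (methods 1·2): 0.37 vs {0.46, 0.26, 0.22, 0.25} → fail.
TB (methods 1·3): 0.27 vs {0.46, 0.48, 0.22, 0.20} → fail.
TB (methods 2·3): 0.34 vs {0.26, 0.48, 0.25, 0.20} → fail.
TC (methods 1·2): 0.62 vs {0.14, 0.09, 0.22, 0.25} → pass.
TC (methods 1·3): 0.68 vs {0.14, 0.25, 0.22, 0.20} → pass.
TC (methods 2·3): 0.83 vs {0.09, 0.25, 0.25, 0.20} → pass.
5 of 9 fail.

5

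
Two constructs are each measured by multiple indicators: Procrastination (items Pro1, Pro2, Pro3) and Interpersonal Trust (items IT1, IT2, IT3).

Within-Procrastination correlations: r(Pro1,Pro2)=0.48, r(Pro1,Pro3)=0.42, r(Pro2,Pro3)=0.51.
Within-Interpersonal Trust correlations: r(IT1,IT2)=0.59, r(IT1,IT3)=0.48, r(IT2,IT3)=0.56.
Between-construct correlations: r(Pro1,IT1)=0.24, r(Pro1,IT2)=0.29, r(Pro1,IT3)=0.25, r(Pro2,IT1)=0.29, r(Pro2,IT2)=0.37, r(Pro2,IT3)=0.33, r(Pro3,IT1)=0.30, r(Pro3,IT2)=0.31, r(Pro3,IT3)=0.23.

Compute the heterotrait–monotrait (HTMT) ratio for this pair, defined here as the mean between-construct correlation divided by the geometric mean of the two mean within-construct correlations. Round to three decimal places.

0.574

Between-construct mean = 2.61/9 = 0.2900.
Mean within-Pro = 1.41/3 = 0.4700; mean within-IT = 1.63/3 = 0.5433.
Geometric mean = √(0.4700 × 0.5433) = 0.5053.
HTMT = 0.2900 / 0.5053 = 0.574.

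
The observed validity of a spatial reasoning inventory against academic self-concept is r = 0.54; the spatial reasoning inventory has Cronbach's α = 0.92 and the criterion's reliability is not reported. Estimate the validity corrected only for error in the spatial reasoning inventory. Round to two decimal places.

Single correction: r_c = r_obs / √r_xx = 0.54 / √0.92 = 0.54 / 0.9592 ≈ 0.56.

0.56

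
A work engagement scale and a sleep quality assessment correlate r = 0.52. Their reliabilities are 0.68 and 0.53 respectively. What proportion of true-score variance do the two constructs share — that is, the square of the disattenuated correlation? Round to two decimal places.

0.75

Disattenuated r = 0.52 / √(0.68 × 0.53) = 0.52 / 0.6003 = 0.8662.
Shared true-score variance = 0.8662² = 0.7503 ≈ 0.75.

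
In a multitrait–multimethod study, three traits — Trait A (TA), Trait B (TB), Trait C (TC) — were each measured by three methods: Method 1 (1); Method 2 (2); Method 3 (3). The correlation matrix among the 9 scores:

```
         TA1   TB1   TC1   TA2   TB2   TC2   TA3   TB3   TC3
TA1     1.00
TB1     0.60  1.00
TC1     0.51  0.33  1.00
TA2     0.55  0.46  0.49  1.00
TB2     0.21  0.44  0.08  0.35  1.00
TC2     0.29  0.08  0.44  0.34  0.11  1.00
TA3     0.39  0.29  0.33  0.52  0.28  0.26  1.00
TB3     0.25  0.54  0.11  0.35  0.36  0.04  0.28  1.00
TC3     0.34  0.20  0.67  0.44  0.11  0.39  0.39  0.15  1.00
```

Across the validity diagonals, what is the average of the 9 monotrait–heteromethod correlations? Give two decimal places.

Convergent values: 0.55, 0.39, 0.52, 0.44, 0.54, 0.36, 0.44, 0.67, 0.39; mean = 4.30/9 = 0.48.

0.48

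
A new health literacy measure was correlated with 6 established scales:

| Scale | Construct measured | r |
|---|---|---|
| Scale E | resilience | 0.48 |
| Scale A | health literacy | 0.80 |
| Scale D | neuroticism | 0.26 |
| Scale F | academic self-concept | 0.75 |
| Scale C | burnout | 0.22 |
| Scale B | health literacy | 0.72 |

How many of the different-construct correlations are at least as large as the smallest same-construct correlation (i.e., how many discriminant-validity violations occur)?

Convergent (same construct = health literacy): Scale A, Scale B.
Smallest convergent = 0.72. Discriminant values: 0.48, 0.26, 0.75, 0.22; count ≥ 0.72 → 1.

1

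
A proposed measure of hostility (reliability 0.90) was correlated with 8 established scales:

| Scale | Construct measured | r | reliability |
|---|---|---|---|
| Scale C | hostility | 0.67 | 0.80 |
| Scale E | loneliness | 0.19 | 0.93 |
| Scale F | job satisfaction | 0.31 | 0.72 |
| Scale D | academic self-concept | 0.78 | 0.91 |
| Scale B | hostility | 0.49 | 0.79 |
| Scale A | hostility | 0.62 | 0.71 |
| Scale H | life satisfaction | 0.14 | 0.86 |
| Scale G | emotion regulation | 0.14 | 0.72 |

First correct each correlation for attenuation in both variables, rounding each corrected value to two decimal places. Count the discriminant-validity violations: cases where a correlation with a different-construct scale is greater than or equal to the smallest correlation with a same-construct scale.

Disattenuated r (r / √(r_scale · r_new)):
  Scale C (conv): 0.67 / √(0.80·0.90) = 0.79
  Scale E (disc): 0.19 / √(0.93·0.90) = 0.21
  Scale F (disc): 0.31 / √(0.72·0.90) = 0.39
  Scale D (disc): 0.78 / √(0.91·0.90) = 0.86
  Scale B (conv): 0.49 / √(0.79·0.90) = 0.58
  Scale A (conv): 0.62 / √(0.71·0.90) = 0.78
  Scale H (disc): 0.14 / √(0.86·0.90) = 0.16
  Scale G (disc): 0.14 / √(0.72·0.90) = 0.17
Smallest convergent = 0.58. Discriminant values: 0.21, 0.39, 0.86, 0.16, 0.17; count ≥ 0.58 → 1.

1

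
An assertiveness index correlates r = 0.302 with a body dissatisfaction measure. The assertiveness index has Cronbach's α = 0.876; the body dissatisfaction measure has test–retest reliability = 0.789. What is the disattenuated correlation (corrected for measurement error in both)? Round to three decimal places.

0.363

r_true = r_obs / √(r_xx · r_yy) = 0.302 / √(0.876 × 0.789) = 0.302 / √0.691164 = 0.302 / 0.8314 ≈ 0.363.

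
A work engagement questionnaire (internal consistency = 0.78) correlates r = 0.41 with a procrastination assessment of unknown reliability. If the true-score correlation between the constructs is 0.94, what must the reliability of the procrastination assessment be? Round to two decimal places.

r_true = r_obs / √(r_xx · r_yy) ⇒ 0.94 = 0.41 / √(0.78 · r_yy).
√(0.78 · r_yy) = 0.41 / 0.94 = 0.4362; 0.78 · r_yy = 0.1903; r_yy = 0.1903 / 0.78 ≈ 0.24.

0.24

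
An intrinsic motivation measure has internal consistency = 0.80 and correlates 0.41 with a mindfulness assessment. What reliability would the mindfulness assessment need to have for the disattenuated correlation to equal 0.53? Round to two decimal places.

r_true = r_obs / √(r_xx · r_yy) ⇒ 0.53 = 0.41 / √(0.80 · r_yy).
√(0.80 · r_yy) = 0.41 / 0.53 = 0.7736; 0.80 · r_yy = 0.5985; r_yy = 0.5985 / 0.80 ≈ 0.75.

0.75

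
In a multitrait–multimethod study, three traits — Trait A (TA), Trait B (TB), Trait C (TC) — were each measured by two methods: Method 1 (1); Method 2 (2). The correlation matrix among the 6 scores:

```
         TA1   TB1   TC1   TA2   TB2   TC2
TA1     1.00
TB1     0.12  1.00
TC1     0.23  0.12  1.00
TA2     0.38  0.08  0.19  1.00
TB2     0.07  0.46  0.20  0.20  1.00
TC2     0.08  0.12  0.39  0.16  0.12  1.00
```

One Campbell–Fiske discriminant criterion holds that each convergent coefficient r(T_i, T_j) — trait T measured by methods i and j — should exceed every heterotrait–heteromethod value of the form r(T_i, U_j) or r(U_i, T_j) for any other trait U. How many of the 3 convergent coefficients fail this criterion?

Checking each validity diagonal entry against its comparison values:
TA (methods 1·2): 0.38 vs {0.07, 0.08, 0.08, 0.19} → pass.
TB (methods 1·2): 0.46 vs {0.08, 0.07, 0.12, 0.20} → pass.
TC (methods 1·2): 0.39 vs {0.19, 0.08, 0.20, 0.12} → pass.
0 of 3 fail.

0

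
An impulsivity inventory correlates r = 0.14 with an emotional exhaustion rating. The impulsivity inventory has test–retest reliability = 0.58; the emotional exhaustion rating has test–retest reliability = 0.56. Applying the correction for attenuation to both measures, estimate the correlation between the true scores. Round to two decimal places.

0.25

r_true = r_obs / √(r_xx · r_yy) = 0.14 / √(0.58 × 0.56) = 0.14 / √0.3248 = 0.14 / 0.5699 ≈ 0.25.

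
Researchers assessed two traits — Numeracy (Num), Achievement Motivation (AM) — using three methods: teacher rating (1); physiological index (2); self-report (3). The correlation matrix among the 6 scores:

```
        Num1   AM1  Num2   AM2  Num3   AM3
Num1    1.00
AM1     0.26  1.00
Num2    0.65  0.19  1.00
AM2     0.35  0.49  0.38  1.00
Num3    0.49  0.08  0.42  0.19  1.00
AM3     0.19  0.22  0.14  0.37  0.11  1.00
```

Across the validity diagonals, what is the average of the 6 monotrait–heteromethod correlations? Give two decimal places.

Convergent values: 0.65, 0.49, 0.42, 0.49, 0.22, 0.37; mean = 2.64/6 = 0.44.

0.44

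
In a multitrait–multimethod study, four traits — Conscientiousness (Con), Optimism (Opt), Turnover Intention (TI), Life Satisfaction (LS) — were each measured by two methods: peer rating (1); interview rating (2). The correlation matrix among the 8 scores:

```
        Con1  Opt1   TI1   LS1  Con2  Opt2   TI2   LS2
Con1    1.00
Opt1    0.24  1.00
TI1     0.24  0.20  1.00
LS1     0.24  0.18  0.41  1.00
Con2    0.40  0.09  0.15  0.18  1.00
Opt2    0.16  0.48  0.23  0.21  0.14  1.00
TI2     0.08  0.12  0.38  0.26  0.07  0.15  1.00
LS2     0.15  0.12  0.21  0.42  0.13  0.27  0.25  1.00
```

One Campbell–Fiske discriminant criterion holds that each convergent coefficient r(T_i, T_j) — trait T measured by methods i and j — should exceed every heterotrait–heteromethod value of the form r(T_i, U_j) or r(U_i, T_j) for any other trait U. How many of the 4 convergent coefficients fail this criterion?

0

Convergent coefficients and their comparison sets:
Con (methods 1·2): 0.40 vs {0.16, 0.09, 0.08, 0.15, 0.15, 0.18} → pass.
Opt (methods 1·2): 0.48 vs {0.09, 0.16, 0.12, 0.23, 0.12, 0.21} → pass.
TI (methods 1·2): 0.38 vs {0.15, 0.08, 0.23, 0.12, 0.21, 0.26} → pass.
LS (methods 1·2): 0.42 vs {0.18, 0.15, 0.21, 0.12, 0.26, 0.21} → pass.
0 of 4 fail.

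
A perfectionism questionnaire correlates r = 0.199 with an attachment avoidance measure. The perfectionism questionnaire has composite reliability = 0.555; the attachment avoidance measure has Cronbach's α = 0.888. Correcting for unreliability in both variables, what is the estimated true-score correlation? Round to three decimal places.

0.283

r_true = r_obs / √(r_xx · r_yy) = 0.199 / √(0.555 × 0.888) = 0.199 / √0.492840 = 0.199 / 0.7020 ≈ 0.283.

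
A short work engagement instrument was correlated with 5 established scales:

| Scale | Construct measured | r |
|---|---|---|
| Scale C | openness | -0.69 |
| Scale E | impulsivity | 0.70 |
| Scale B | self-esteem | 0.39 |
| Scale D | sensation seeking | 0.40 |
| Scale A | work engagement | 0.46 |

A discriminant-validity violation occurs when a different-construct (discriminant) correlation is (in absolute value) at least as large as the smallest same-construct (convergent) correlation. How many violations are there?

2

Convergent (same construct = work engagement): Scale A.
Smallest convergent = 0.46. Discriminant |r|: 0.69, 0.70, 0.39, 0.40; count ≥ 0.46 → 2.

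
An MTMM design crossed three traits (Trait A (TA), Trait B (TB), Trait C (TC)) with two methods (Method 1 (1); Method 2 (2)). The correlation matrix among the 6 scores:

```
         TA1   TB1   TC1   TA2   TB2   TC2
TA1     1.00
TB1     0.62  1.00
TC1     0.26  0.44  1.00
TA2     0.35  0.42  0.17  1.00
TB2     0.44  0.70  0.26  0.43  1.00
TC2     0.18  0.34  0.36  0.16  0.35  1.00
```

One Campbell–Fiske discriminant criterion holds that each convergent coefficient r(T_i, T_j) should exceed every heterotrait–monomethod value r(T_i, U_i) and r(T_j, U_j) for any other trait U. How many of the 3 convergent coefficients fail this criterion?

Each convergent coefficient versus the relevant comparison correlations:
TA (methods 1·2): 0.35 vs {0.62, 0.43, 0.26, 0.16} → fail.
TB (methods 1·2): 0.70 vs {0.62, 0.43, 0.44, 0.35} → pass.
TC (methods 1·2): 0.36 vs {0.26, 0.16, 0.44, 0.35} → fail.
2 of 3 fail.

2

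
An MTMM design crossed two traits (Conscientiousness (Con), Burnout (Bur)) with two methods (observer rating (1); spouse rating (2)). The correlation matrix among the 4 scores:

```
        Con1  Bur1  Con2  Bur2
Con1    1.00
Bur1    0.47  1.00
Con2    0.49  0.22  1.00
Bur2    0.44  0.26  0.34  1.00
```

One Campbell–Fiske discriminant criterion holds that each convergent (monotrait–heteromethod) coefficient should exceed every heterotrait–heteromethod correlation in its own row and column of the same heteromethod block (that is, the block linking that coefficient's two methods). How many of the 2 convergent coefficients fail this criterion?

Each convergent coefficient versus the relevant comparison correlations:
Con (methods 1·2): 0.49 vs {0.44, 0.22} → pass.
Bur (methods 1·2): 0.26 vs {0.22, 0.44} → fail.
1 of 2 fail.

1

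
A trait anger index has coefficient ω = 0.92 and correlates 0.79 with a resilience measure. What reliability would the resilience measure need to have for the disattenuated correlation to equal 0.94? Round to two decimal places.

0.77

r_true = r_obs / √(r_xx · r_yy) ⇒ 0.94 = 0.79 / √(0.92 · r_yy).
√(0.92 · r_yy) = 0.79 / 0.94 = 0.8404; 0.92 · r_yy = 0.7063; r_yy = 0.7063 / 0.92 ≈ 0.77.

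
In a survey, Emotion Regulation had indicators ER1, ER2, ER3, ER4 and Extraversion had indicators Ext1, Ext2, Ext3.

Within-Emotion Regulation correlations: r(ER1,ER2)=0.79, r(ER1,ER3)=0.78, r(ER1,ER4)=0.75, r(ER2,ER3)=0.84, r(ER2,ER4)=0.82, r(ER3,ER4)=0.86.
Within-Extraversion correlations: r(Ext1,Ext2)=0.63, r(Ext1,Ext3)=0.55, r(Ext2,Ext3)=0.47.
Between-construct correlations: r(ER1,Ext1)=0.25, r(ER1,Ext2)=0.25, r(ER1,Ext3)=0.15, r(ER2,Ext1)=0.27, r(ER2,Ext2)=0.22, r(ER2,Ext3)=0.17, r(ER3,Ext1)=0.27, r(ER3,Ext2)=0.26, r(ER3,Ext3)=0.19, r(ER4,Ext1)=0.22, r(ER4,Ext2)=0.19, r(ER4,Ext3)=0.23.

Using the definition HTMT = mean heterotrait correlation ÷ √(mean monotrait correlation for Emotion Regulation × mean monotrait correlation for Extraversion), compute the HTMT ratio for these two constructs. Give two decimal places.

0.33

Mean between = 2.67/12 = 0.2225.
Mean within-ER = 4.84/6 = 0.8067; mean within-Ext = 1.65/3 = 0.5500.
Geometric mean = √(0.8067 × 0.5500) = 0.6661.
HTMT = 0.2225 / 0.6661 = 0.33.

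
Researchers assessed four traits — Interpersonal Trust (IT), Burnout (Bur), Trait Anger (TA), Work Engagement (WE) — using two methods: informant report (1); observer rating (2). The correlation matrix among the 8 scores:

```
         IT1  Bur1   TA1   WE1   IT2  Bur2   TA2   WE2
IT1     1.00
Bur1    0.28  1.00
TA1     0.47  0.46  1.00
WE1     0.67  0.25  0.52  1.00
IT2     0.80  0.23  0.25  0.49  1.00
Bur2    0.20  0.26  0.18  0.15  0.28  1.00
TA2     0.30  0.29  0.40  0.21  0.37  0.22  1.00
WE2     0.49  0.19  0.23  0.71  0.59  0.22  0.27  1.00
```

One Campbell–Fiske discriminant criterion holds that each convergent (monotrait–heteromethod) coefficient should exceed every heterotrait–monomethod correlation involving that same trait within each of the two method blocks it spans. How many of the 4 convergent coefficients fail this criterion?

2

Checking each validity diagonal entry against its comparison values:
IT (methods 1·2): 0.80 vs {0.28, 0.28, 0.47, 0.37, 0.67, 0.59} → pass.
Bur (methods 1·2): 0.26 vs {0.28, 0.28, 0.46, 0.22, 0.25, 0.22} → fail.
TA (methods 1·2): 0.40 vs {0.47, 0.37, 0.46, 0.22, 0.52, 0.27} → fail.
WE (methods 1·2): 0.71 vs {0.67, 0.59, 0.25, 0.22, 0.52, 0.27} → pass.
2 of 4 fail.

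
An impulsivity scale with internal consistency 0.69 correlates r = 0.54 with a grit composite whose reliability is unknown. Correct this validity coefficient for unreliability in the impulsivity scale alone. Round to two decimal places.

Single correction: r_c = r_obs / √r_xx = 0.54 / √0.69 = 0.54 / 0.8307 ≈ 0.65.

0.65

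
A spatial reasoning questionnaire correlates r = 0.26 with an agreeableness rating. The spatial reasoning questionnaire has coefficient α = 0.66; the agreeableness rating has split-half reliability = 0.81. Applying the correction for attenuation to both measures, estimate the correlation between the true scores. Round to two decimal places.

0.36

r_true = r_obs / √(r_xx · r_yy) = 0.26 / √(0.66 × 0.81) = 0.26 / √0.5346 = 0.26 / 0.7312 ≈ 0.36.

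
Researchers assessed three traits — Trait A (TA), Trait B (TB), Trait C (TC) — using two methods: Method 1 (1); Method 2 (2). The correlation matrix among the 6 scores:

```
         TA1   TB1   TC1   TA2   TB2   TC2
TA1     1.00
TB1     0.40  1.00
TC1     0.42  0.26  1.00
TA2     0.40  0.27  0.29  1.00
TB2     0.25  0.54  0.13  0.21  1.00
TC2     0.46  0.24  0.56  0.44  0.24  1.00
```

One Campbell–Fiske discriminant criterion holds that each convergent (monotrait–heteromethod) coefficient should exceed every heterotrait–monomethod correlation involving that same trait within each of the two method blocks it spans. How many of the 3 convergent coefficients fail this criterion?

Convergent coefficients and their comparison sets:
TA (methods 1·2): 0.40 vs {0.40, 0.21, 0.42, 0.44} → fail.
TB (methods 1·2): 0.54 vs {0.40, 0.21, 0.26, 0.24} → pass.
TC (methods 1·2): 0.56 vs {0.42, 0.44, 0.26, 0.24} → pass.
1 of 3 fail.

1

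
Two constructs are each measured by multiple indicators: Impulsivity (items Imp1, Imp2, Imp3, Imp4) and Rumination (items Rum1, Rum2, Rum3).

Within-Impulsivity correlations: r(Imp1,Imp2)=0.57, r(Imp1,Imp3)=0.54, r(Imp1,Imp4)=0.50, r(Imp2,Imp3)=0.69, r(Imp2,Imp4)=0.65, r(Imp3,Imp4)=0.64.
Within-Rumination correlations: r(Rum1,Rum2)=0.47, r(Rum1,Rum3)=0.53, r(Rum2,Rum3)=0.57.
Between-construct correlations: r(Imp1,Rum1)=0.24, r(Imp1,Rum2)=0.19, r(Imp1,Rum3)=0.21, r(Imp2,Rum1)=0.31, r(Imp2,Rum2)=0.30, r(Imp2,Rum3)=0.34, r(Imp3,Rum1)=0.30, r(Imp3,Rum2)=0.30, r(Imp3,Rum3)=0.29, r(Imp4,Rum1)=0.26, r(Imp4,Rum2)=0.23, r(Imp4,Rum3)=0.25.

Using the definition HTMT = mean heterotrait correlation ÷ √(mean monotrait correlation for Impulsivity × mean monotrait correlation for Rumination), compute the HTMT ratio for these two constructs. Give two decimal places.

0.48

Mean between = 3.22/12 = 0.2683.
Mean within-Imp = 3.59/6 = 0.5983; mean within-Rum = 1.57/3 = 0.5233.
Geometric mean = √(0.5983 × 0.5233) = 0.5595.
HTMT = 0.2683 / 0.5595 = 0.48.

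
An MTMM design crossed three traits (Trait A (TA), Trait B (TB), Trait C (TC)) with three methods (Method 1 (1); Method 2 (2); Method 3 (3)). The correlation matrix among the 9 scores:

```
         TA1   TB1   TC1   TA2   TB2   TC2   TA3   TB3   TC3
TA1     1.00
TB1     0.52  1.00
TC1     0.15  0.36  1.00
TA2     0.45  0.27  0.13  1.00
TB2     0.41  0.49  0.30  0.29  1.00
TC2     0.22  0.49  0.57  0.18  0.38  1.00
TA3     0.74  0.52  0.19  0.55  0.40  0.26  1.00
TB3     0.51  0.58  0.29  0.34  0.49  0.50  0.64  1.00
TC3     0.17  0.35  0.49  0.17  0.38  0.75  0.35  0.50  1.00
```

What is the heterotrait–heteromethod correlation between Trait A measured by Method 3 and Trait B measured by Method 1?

Different traits and methods: r(TA3, TB1) = 0.52.

0.52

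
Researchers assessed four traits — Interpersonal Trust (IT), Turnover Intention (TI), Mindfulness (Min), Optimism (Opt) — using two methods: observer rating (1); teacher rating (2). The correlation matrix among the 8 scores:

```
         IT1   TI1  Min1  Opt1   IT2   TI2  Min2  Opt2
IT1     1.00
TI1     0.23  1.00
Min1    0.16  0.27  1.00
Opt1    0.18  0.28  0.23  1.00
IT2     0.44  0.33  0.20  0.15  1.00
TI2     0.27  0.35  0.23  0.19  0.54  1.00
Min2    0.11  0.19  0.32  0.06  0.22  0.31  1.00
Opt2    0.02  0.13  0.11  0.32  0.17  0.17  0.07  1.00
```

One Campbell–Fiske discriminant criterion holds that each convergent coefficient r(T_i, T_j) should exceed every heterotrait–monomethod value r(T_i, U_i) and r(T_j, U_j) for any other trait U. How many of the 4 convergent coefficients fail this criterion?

Each convergent coefficient versus the relevant comparison correlations:
IT (methods 1·2): 0.44 vs {0.23, 0.54, 0.16, 0.22, 0.18, 0.17} → fail.
TI (methods 1·2): 0.35 vs {0.23, 0.54, 0.27, 0.31, 0.28, 0.17} → fail.
Min (methods 1·2): 0.32 vs {0.16, 0.22, 0.27, 0.31, 0.23, 0.07} → pass.
Opt (methods 1·2): 0.32 vs {0.18, 0.17, 0.28, 0.17, 0.23, 0.07} → pass.
2 of 4 fail.

2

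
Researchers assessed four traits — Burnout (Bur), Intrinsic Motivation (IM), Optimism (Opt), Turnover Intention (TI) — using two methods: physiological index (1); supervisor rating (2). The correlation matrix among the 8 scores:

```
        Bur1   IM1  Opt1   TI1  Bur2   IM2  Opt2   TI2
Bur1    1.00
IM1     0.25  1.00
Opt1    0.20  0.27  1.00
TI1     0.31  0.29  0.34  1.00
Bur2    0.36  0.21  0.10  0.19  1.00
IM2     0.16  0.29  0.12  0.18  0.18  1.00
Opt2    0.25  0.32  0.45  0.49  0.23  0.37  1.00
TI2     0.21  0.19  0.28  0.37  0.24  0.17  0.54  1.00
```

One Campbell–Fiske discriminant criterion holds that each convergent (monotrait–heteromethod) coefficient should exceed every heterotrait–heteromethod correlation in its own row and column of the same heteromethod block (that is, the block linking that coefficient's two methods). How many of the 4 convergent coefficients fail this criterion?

Convergent coefficients and their comparison sets:
Bur (methods 1·2): 0.36 vs {0.16, 0.21, 0.25, 0.10, 0.21, 0.19} → pass.
IM (methods 1·2): 0.29 vs {0.21, 0.16, 0.32, 0.12, 0.19, 0.18} → fail.
Opt (methods 1·2): 0.45 vs {0.10, 0.25, 0.12, 0.32, 0.28, 0.49} → fail.
TI (methods 1·2): 0.37 vs {0.19, 0.21, 0.18, 0.19, 0.49, 0.28} → fail.
3 of 4 fail.

3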